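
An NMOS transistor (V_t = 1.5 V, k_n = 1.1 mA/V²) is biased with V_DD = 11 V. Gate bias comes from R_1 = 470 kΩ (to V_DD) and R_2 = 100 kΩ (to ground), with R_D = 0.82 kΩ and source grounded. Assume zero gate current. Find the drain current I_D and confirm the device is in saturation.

I_D ≈ 0.1 mA

V_G = V_DD·R_2/(R_1+R_2) = 11×100/570 = 1.93 V. With the source grounded, V_GS = V_G = 1.93 V.
Assume saturation: I_D = (k_n/2)(V_GS − V_t)² = (1.1/2)×(1.93 − 1.5)² = 0.55×0.43² = 0.102 mA.
V_DS = V_DD − I_D·R_D = 11 − 0.102×0.82 = 10.9 V.
Saturation requires V_DS ≥ V_GS − V_t = 0.43 V; 10.9 ≥ 0.43 ✓.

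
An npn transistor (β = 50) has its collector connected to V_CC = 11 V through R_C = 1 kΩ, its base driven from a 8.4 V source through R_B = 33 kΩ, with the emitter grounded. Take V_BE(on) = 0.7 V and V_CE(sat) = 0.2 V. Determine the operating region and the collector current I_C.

saturation; I_C ≈ 11 mA

Assume active: I_B = (8.4 − 0.7)/33 = 0.233 mA, giving I_C = β·I_B = 11.7 mA.
But then V_CE = 11 − 11.7×1 = -0.667 V < V_CE(sat) = 0.2 V — impossible in the active region.
So the transistor is saturated. With V_CE = 0.2 V, I_C = (V_CC − 0.2)/R_C = 10.8/1 = 10.8 mA.
Check: β·I_B = 11.7 mA > I_C = 10.8 mA, confirming saturation.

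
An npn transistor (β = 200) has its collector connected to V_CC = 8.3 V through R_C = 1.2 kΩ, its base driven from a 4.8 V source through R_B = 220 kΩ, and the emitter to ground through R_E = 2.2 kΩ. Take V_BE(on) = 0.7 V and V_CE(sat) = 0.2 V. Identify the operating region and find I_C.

Assume active. Base-emitter loop: I_B = (V_BB − V_BE)/(R_B + (β+1)R_E) = (4.8 − 0.7)/(220 + 201×2.2) = 0.00619 mA.
I_C = β·I_B = 200×0.00619 = 1.24 mA.
V_CE = V_CC − I_C·R_C − I_E·R_E = 8.3 − 1.24×1.2 − 1.24×2.2 = 4.08 V > V_CE(sat), so the active-region assumption holds.

active; I_C ≈ 1.2 mA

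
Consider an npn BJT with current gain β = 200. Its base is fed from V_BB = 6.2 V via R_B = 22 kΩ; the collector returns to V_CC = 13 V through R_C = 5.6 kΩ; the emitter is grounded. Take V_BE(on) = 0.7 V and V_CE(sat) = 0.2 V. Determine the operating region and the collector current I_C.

Assume active: I_B = (6.2 − 0.7)/22 = 0.25 mA, giving I_C = β·I_B = 50 mA.
But then V_CE = 13 − 50×5.6 = -267 V < V_CE(sat) = 0.2 V — impossible in the active region.
So the transistor is saturated. With V_CE = 0.2 V, I_C = (V_CC − 0.2)/R_C = 12.8/5.6 = 2.29 mA.
Check: β·I_B = 50 mA > I_C = 2.29 mA, confirming saturation.

saturation; I_C ≈ 2.3 mA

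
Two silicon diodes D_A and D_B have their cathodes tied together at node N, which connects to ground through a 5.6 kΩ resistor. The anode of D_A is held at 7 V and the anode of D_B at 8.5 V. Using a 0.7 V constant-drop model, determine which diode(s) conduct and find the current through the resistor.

Assume both conduct. Then node N would need to be at both 7−0.7 = 6.3 V and 8.5−0.7 = 7.8 V, which is impossible.
Assume only D_B conducts: V_N = 8.5 − 0.7 = 7.8 V, so I_R = 7.8/5.6 = 1.39 mA.
Check D_A: its anode-to-cathode voltage is 7 − 7.8 = -0.8 V < 0.7 V, so it is off. The assumption is consistent.

Only D_B conducts; I_R ≈ 1.4 mA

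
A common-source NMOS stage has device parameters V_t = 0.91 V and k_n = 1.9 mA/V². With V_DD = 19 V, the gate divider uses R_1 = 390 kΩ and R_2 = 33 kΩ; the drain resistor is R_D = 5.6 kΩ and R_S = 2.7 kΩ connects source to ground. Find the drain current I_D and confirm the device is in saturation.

I_D ≈ 0.095 mA

V_G = V_DD·R_2/(R_1+R_2) = 19×33/423 = 1.48 V.
Assume saturation: I_D = (k_n/2)(V_GS − V_t)² with V_GS = V_G − I_D·R_S = 1.48 − 2.7·I_D.
Substituting gives 6.93·I_D² − 3.94·I_D + 0.311 = 0, with roots I_D = 0.0949 or 0.473 mA.
The root I_D = 0.473 mA gives V_GS = 0.204 V ≤ V_t, so take I_D = 0.0949 mA.
Then V_GS = 1.23 V and V_DS = V_DD − I_D(R_D+R_S) = 19 − 0.0949×8.3 = 18.2 V.
Saturation requires V_DS ≥ V_GS − V_t = 0.316 V; 18.2 ≥ 0.316 ✓.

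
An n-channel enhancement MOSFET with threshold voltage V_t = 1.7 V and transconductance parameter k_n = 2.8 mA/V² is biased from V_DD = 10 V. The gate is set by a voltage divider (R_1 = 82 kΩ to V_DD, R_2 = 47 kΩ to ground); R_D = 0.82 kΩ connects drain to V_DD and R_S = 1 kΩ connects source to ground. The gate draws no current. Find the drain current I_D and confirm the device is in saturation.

V_G = V_DD·R_2/(R_1+R_2) = 10×47/129 = 3.64 V.
Assume saturation: I_D = (k_n/2)(V_GS − V_t)² with V_GS = V_G − I_D·R_S = 3.64 − 1·I_D.
Substituting gives 1.4·I_D² − 6.44·I_D + 5.29 = 0, with roots I_D = 1.07 or 3.53 mA.
The root I_D = 3.53 mA gives V_GS = 0.112 V ≤ V_t, so take I_D = 1.07 mA.
Then V_GS = 2.57 V and V_DS = V_DD − I_D(R_D+R_S) = 10 − 1.07×1.82 = 8.05 V.
Saturation requires V_DS ≥ V_GS − V_t = 0.874 V; 8.05 ≥ 0.874 ✓.

I_D ≈ 1.1 mA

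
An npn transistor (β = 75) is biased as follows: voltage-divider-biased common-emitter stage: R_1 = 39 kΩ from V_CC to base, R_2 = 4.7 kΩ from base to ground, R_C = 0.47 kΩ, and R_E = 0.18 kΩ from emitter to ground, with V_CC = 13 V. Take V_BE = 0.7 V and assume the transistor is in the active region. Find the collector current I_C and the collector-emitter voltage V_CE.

I_C ≈ 2.9 mA, V_CE ≈ 11 V

Thevenize the base divider: V_Th = V_CC·R_2/(R_1+R_2) = 13×4.7/43.7 = 1.4 V, R_Th = R_1‖R_2 = 4.19 kΩ.
Base-emitter loop: V_Th = I_B·R_Th + V_BE + (β+1)I_B·R_E, so I_B = (1.4 − 0.7) / (4.19 + 76×0.18) = 0.0391 mA.
I_C = β·I_B = 75×0.0391 = 2.93 mA, and I_E = (β+1)I_B = 2.97 mA.
V_CE = V_CC − I_C·R_C − I_E·R_E = 13 − 2.93×0.47 − 2.97×0.18 = 11.1 V.
V_CE = 11.1 V > 0.2 V confirms active-region operation.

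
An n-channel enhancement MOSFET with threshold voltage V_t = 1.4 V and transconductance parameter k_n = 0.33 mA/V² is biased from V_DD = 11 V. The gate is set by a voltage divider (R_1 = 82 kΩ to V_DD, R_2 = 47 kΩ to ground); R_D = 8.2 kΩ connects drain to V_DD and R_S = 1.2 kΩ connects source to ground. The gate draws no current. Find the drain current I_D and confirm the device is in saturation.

I_D ≈ 0.59 mA

V_G = V_DD·R_2/(R_1+R_2) = 11×47/129 = 4.01 V.
Assume saturation: I_D = (k_n/2)(V_GS − V_t)² with V_GS = V_G − I_D·R_S = 4.01 − 1.2·I_D.
Substituting gives 0.238·I_D² − 2.03·I_D + 1.12 = 0, with roots I_D = 0.593 or 7.96 mA.
The root I_D = 7.96 mA gives V_GS = -5.55 V ≤ V_t, so take I_D = 0.593 mA.
Then V_GS = 3.3 V and V_DS = V_DD − I_D(R_D+R_S) = 11 − 0.593×9.4 = 5.42 V.
Saturation requires V_DS ≥ V_GS − V_t = 1.9 V; 5.42 ≥ 1.9 ✓.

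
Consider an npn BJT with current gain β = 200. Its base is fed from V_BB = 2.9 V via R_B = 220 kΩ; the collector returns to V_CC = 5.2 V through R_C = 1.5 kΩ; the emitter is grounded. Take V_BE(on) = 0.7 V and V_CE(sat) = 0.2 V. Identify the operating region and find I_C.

active; I_C ≈ 2 mA

Assume active. Base-emitter loop: I_B = (V_BB − V_BE)/R_B = (2.9 − 0.7)/220 = 0.01 mA.
I_C = β·I_B = 200×0.01 = 2 mA.
V_CE = V_CC − I_C·R_C = 5.2 − 2×1.5 = 2.2 V > V_CE(sat), so the active-region assumption holds.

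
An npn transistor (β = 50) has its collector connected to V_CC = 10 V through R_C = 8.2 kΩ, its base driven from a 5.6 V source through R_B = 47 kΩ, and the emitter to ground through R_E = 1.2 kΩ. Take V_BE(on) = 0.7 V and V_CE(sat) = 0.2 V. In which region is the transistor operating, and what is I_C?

saturation; I_C ≈ 1 mA

Assume active: I_B = (5.6 − 0.7)/(47 + 51×1.2) = 0.0453 mA, I_C = β·I_B = 2.26 mA.
Then V_CE = 10 − 2.26×8.2 − 2.31×1.2 = -11.3 V < 0.2 V — the active assumption fails.
Re-solve with V_CE = 0.2 V. KCL at the emitter: V_E/R_E = (V_BB−0.7−V_E)/R_B + (V_CC−0.2−V_E)/R_C, giving V_E = 1.33 V.
I_C = (V_CC − 0.2 − V_E)/R_C = (9.8 − 1.33)/8.2 = 1.03 mA.
Check: I_B = (4.9 − 1.33)/47 = 0.0759 mA, and β·I_B = 3.8 mA > I_C, confirming saturation.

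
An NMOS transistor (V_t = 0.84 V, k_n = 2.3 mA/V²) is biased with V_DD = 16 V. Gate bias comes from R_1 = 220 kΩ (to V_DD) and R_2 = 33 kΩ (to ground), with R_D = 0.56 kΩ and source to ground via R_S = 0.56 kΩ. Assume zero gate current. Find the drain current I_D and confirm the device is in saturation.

I_D ≈ 0.77 mA

V_G = V_DD·R_2/(R_1+R_2) = 16×33/253 = 2.09 V.
Assume saturation: I_D = (k_n/2)(V_GS − V_t)² with V_GS = V_G − I_D·R_S = 2.09 − 0.56·I_D.
Substituting gives 0.361·I_D² − 2.61·I_D + 1.79 = 0, with roots I_D = 0.768 or 6.46 mA.
The root I_D = 6.46 mA gives V_GS = -1.53 V ≤ V_t, so take I_D = 0.768 mA.
Then V_GS = 1.66 V and V_DS = V_DD − I_D(R_D+R_S) = 16 − 0.768×1.12 = 15.1 V.
Saturation requires V_DS ≥ V_GS − V_t = 0.817 V; 15.1 ≥ 0.817 ✓.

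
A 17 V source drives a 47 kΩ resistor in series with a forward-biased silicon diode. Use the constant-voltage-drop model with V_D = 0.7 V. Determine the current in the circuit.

I ≈ 0.35 mA

KVL around the loop: 17 = V_D + I·R = 0.7 + I × 47 kΩ.
So I = (17 − 0.7) / 47 kΩ = 16.3 / 47 = 0.347 mA.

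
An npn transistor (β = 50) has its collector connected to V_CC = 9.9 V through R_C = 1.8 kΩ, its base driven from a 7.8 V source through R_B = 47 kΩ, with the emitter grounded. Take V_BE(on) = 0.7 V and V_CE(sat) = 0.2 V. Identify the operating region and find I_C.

Assume active: I_B = (7.8 − 0.7)/47 = 0.151 mA, giving I_C = β·I_B = 7.55 mA.
But then V_CE = 9.9 − 7.55×1.8 = -3.7 V < V_CE(sat) = 0.2 V — impossible in the active region.
So the transistor is saturated. With V_CE = 0.2 V, I_C = (V_CC − 0.2)/R_C = 9.7/1.8 = 5.39 mA.
Check: β·I_B = 7.55 mA > I_C = 5.39 mA, confirming saturation.

saturation; I_C ≈ 5.4 mA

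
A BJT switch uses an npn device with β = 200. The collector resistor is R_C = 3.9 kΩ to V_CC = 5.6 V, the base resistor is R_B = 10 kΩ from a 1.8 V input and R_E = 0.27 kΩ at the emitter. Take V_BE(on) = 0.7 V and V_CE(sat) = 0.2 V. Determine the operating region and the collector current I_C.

saturation; I_C ≈ 1.3 mA

Assume active: I_B = (1.8 − 0.7)/(10 + 201×0.27) = 0.0171 mA, I_C = β·I_B = 3.42 mA.
Then V_CE = 5.6 − 3.42×3.9 − 3.44×0.27 = -8.68 V < 0.2 V — the active assumption fails.
Re-solve with V_CE = 0.2 V. KCL at the emitter: V_E/R_E = (V_BB−0.7−V_E)/R_B + (V_CC−0.2−V_E)/R_C, giving V_E = 0.368 V.
I_C = (V_CC − 0.2 − V_E)/R_C = (5.4 − 0.368)/3.9 = 1.29 mA.
Check: I_B = (1.1 − 0.368)/10 = 0.0732 mA, and β·I_B = 14.6 mA > I_C, confirming saturation.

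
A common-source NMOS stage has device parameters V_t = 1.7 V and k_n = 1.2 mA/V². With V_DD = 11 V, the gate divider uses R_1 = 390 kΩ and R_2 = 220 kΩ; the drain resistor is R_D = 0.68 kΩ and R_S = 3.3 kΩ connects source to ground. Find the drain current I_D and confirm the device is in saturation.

I_D ≈ 0.43 mA

V_G = V_DD·R_2/(R_1+R_2) = 11×220/610 = 3.97 V.
Assume saturation: I_D = (k_n/2)(V_GS − V_t)² with V_GS = V_G − I_D·R_S = 3.97 − 3.3·I_D.
Substituting gives 6.53·I_D² − 9.98·I_D + 3.08 = 0, with roots I_D = 0.43 or 1.1 mA.
The root I_D = 1.1 mA gives V_GS = 0.348 V ≤ V_t, so take I_D = 0.43 mA.
Then V_GS = 2.55 V and V_DS = V_DD − I_D(R_D+R_S) = 11 − 0.43×3.98 = 9.29 V.
Saturation requires V_DS ≥ V_GS − V_t = 0.847 V; 9.29 ≥ 0.847 ✓.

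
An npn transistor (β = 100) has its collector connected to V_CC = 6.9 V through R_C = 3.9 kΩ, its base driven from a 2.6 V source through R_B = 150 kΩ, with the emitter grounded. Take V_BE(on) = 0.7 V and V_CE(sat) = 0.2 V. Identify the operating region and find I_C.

Assume active. Base-emitter loop: I_B = (V_BB − V_BE)/R_B = (2.6 − 0.7)/150 = 0.0127 mA.
I_C = β·I_B = 100×0.0127 = 1.27 mA.
V_CE = V_CC − I_C·R_C = 6.9 − 1.27×3.9 = 1.96 V > V_CE(sat), so the active-region assumption holds.

active; I_C ≈ 1.3 mA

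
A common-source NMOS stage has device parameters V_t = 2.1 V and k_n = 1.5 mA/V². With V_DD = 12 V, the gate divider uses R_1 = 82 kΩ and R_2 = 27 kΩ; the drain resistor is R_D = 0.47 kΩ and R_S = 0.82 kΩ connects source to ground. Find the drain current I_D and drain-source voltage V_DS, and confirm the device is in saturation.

I_D ≈ 0.3 mA, V_DS ≈ 12 V

V_G = V_DD·R_2/(R_1+R_2) = 12×27/109 = 2.97 V.
Assume saturation: I_D = (k_n/2)(V_GS − V_t)² with V_GS = V_G − I_D·R_S = 2.97 − 0.82·I_D.
Substituting gives 0.504·I_D² − 2.07·I_D + 0.571 = 0, with roots I_D = 0.297 or 3.81 mA.
The root I_D = 3.81 mA gives V_GS = -0.155 V ≤ V_t, so take I_D = 0.297 mA.
Then V_GS = 2.73 V and V_DS = V_DD − I_D(R_D+R_S) = 12 − 0.297×1.29 = 11.6 V.
Saturation requires V_DS ≥ V_GS − V_t = 0.629 V; 11.6 ≥ 0.629 ✓.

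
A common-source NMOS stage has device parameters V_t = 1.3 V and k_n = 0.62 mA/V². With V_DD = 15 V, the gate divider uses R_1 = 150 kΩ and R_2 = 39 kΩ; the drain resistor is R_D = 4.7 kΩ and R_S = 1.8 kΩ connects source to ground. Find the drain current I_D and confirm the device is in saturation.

V_G = V_DD·R_2/(R_1+R_2) = 15×39/189 = 3.1 V.
Assume saturation: I_D = (k_n/2)(V_GS − V_t)² with V_GS = V_G − I_D·R_S = 3.1 − 1.8·I_D.
Substituting gives 1·I_D² − 3·I_D + 0.999 = 0, with roots I_D = 0.381 or 2.61 mA.
The root I_D = 2.61 mA gives V_GS = -1.6 V ≤ V_t, so take I_D = 0.381 mA.
Then V_GS = 2.41 V and V_DS = V_DD − I_D(R_D+R_S) = 15 − 0.381×6.5 = 12.5 V.
Saturation requires V_DS ≥ V_GS − V_t = 1.11 V; 12.5 ≥ 1.11 ✓.

I_D ≈ 0.38 mA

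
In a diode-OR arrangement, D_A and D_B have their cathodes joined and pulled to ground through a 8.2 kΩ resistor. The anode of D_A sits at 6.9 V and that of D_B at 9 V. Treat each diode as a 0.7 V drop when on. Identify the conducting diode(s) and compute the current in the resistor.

Only D_B conducts; I_R ≈ 1 mA

Assume both conduct. Then node N would need to be at both 6.9−0.7 = 6.2 V and 9−0.7 = 8.3 V, which is impossible.
Assume only D_B conducts: V_N = 9 − 0.7 = 8.3 V, so I_R = 8.3/8.2 = 1.01 mA.
Check D_A: its anode-to-cathode voltage is 6.9 − 8.3 = -1.4 V < 0.7 V, so it is off. The assumption is consistent.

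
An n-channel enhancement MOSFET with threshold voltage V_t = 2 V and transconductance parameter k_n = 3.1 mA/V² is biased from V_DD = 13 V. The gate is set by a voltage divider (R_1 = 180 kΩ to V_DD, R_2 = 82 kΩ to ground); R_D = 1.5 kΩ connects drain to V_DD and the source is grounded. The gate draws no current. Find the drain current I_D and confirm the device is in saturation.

I_D ≈ 6.6 mA

V_G = V_DD·R_2/(R_1+R_2) = 13×82/262 = 4.07 V. With the source grounded, V_GS = V_G = 4.07 V.
Assume saturation: I_D = (k_n/2)(V_GS − V_t)² = (3.1/2)×(4.07 − 2)² = 1.55×2.07² = 6.63 mA.
V_DS = V_DD − I_D·R_D = 13 − 6.63×1.5 = 3.05 V.
Saturation requires V_DS ≥ V_GS − V_t = 2.07 V; 3.05 ≥ 2.07 ✓.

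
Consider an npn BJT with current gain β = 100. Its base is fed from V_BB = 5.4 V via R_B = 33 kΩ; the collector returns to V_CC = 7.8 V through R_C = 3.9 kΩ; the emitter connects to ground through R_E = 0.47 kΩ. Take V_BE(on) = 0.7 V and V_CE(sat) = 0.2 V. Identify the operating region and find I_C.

Assume active: I_B = (5.4 − 0.7)/(33 + 101×0.47) = 0.0584 mA, I_C = β·I_B = 5.84 mA.
Then V_CE = 7.8 − 5.84×3.9 − 5.9×0.47 = -17.8 V < 0.2 V — the active assumption fails.
Re-solve with V_CE = 0.2 V. KCL at the emitter: V_E/R_E = (V_BB−0.7−V_E)/R_B + (V_CC−0.2−V_E)/R_C, giving V_E = 0.866 V.
I_C = (V_CC − 0.2 − V_E)/R_C = (7.6 − 0.866)/3.9 = 1.73 mA.
Check: I_B = (4.7 − 0.866)/33 = 0.116 mA, and β·I_B = 11.6 mA > I_C, confirming saturation.

saturation; I_C ≈ 1.7 mA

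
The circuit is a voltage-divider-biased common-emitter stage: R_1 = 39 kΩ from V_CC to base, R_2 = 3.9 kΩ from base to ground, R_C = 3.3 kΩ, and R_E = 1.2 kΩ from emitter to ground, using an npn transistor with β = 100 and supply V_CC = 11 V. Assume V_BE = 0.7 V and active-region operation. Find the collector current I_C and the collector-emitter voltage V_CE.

Thevenize the base divider: V_Th = V_CC·R_2/(R_1+R_2) = 11×3.9/42.9 = 1 V, R_Th = R_1‖R_2 = 3.55 kΩ.
Base-emitter loop: V_Th = I_B·R_Th + V_BE + (β+1)I_B·R_E, so I_B = (1 − 0.7) / (3.55 + 101×1.2) = 0.0024 mA.
I_C = β·I_B = 100×0.0024 = 0.24 mA, and I_E = (β+1)I_B = 0.243 mA.
V_CE = V_CC − I_C·R_C − I_E·R_E = 11 − 0.24×3.3 − 0.243×1.2 = 9.91 V.
V_CE = 9.91 V > 0.2 V confirms active-region operation.

I_C ≈ 0.24 mA, V_CE ≈ 9.9 V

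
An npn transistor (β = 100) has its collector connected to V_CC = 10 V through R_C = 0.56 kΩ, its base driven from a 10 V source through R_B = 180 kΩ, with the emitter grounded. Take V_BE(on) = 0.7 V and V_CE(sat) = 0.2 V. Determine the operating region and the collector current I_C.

Assume active. Base-emitter loop: I_B = (V_BB − V_BE)/R_B = (10 − 0.7)/180 = 0.0517 mA.
I_C = β·I_B = 100×0.0517 = 5.17 mA.
V_CE = V_CC − I_C·R_C = 10 − 5.17×0.56 = 7.11 V > V_CE(sat), so the active-region assumption holds.

active; I_C ≈ 5.2 mA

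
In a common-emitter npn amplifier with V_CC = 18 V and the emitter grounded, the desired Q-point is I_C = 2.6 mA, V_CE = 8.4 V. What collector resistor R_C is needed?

Collector loop: V_CC = I_C·R_C + V_CE.
R_C = (V_CC − V_CE)/I_C = (18 − 8.4)/2.6 = 3.69 kΩ.

R_C ≈ 3.7 kΩ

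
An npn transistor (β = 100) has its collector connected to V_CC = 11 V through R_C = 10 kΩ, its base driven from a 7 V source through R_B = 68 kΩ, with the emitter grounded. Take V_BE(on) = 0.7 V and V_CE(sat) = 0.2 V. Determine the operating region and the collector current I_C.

Assume active: I_B = (7 − 0.7)/68 = 0.0926 mA, giving I_C = β·I_B = 9.26 mA.
But then V_CE = 11 − 9.26×10 = -81.6 V < V_CE(sat) = 0.2 V — impossible in the active region.
So the transistor is saturated. With V_CE = 0.2 V, I_C = (V_CC − 0.2)/R_C = 10.8/10 = 1.08 mA.
Check: β·I_B = 9.26 mA > I_C = 1.08 mA, confirming saturation.

saturation; I_C ≈ 1.1 mA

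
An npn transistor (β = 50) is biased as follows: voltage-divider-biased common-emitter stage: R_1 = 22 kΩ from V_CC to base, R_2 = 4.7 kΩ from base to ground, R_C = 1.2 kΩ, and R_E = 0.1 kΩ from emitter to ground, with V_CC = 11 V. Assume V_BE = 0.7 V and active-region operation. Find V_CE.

V_CE ≈ 2 V

Thevenize the base divider: V_Th = V_CC·R_2/(R_1+R_2) = 11×4.7/26.7 = 1.94 V, R_Th = R_1‖R_2 = 3.87 kΩ.
Base-emitter loop: V_Th = I_B·R_Th + V_BE + (β+1)I_B·R_E, so I_B = (1.94 − 0.7) / (3.87 + 51×0.1) = 0.138 mA.
I_C = β·I_B = 50×0.138 = 6.89 mA, and I_E = (β+1)I_B = 7.03 mA.
V_CE = V_CC − I_C·R_C − I_E·R_E = 11 − 6.89×1.2 − 7.03×0.1 = 2.03 V.
V_CE = 2.03 V > 0.2 V confirms active-region operation.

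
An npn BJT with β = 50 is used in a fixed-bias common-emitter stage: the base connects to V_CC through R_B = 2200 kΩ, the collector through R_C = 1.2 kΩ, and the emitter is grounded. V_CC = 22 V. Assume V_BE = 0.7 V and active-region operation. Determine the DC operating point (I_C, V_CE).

Base loop: V_CC = I_B·R_B + V_BE, so I_B = (22 − 0.7)/2200 kΩ = 0.00968 mA.
In the active region I_C = β·I_B = 50 × 0.00968 = 0.484 mA.
Collector loop: V_CE = V_CC − I_C·R_C = 22 − 0.484×1.2 = 21.4 V.
Since V_CE = 21.4 V > V_CE(sat) ≈ 0.2 V, the transistor is in the active region as assumed.

I_C ≈ 0.48 mA, V_CE ≈ 21 V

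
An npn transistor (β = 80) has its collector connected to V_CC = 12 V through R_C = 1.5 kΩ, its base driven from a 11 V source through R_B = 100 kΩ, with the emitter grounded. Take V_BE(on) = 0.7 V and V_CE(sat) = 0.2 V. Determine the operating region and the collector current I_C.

saturation; I_C ≈ 7.9 mA

Assume active: I_B = (11 − 0.7)/100 = 0.103 mA, giving I_C = β·I_B = 8.24 mA.
But then V_CE = 12 − 8.24×1.5 = -0.36 V < V_CE(sat) = 0.2 V — impossible in the active region.
So the transistor is saturated. With V_CE = 0.2 V, I_C = (V_CC − 0.2)/R_C = 11.8/1.5 = 7.87 mA.
Check: β·I_B = 8.24 mA > I_C = 7.87 mA, confirming saturation.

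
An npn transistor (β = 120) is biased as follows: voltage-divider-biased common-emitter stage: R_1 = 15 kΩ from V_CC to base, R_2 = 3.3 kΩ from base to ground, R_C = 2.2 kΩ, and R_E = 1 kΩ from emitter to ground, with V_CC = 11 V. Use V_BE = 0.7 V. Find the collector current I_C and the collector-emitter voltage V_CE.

I_C ≈ 1.2 mA, V_CE ≈ 7 V

Thevenize the base divider: V_Th = V_CC·R_2/(R_1+R_2) = 11×3.3/18.3 = 1.98 V, R_Th = R_1‖R_2 = 2.7 kΩ.
Base-emitter loop: V_Th = I_B·R_Th + V_BE + (β+1)I_B·R_E, so I_B = (1.98 − 0.7) / (2.7 + 121×1) = 0.0104 mA.
I_C = β·I_B = 120×0.0104 = 1.25 mA, and I_E = (β+1)I_B = 1.26 mA.
V_CE = V_CC − I_C·R_C − I_E·R_E = 11 − 1.25×2.2 − 1.26×1 = 7.01 V.
V_CE = 7.01 V > 0.2 V confirms active-region operation.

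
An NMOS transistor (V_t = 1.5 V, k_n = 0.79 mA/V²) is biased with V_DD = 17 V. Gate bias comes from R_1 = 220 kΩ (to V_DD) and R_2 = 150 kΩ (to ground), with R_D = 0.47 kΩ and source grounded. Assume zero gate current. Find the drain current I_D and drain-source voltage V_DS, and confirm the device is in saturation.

V_G = V_DD·R_2/(R_1+R_2) = 17×150/370 = 6.89 V. With the source grounded, V_GS = V_G = 6.89 V.
Assume saturation: I_D = (k_n/2)(V_GS − V_t)² = (0.79/2)×(6.89 − 1.5)² = 0.395×5.39² = 11.5 mA.
V_DS = V_DD − I_D·R_D = 17 − 11.5×0.47 = 11.6 V.
Saturation requires V_DS ≥ V_GS − V_t = 5.39 V; 11.6 ≥ 5.39 ✓.

I_D ≈ 11 mA, V_DS ≈ 12 V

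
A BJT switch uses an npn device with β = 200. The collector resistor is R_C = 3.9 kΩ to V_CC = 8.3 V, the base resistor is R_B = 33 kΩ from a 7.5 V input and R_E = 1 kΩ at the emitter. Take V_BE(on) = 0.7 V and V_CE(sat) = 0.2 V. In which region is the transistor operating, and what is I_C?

Assume active: I_B = (7.5 − 0.7)/(33 + 201×1) = 0.0291 mA, I_C = β·I_B = 5.81 mA.
Then V_CE = 8.3 − 5.81×3.9 − 5.84×1 = -20.2 V < 0.2 V — the active assumption fails.
Re-solve with V_CE = 0.2 V. KCL at the emitter: V_E/R_E = (V_BB−0.7−V_E)/R_B + (V_CC−0.2−V_E)/R_C, giving V_E = 1.77 V.
I_C = (V_CC − 0.2 − V_E)/R_C = (8.1 − 1.77)/3.9 = 1.62 mA.
Check: I_B = (6.8 − 1.77)/33 = 0.152 mA, and β·I_B = 30.5 mA > I_C, confirming saturation.

saturation; I_C ≈ 1.6 mA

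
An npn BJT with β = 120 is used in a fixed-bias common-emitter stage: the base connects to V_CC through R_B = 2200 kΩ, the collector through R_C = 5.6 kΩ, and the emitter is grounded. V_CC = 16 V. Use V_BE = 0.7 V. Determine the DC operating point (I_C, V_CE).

Base loop: V_CC = I_B·R_B + V_BE, so I_B = (16 − 0.7)/2200 kΩ = 0.00695 mA.
In the active region I_C = β·I_B = 120 × 0.00695 = 0.835 mA.
Collector loop: V_CE = V_CC − I_C·R_C = 16 − 0.835×5.6 = 11.3 V.
Since V_CE = 11.3 V > V_CE(sat) ≈ 0.2 V, the transistor is in the active region as assumed.

I_C ≈ 0.83 mA, V_CE ≈ 11 V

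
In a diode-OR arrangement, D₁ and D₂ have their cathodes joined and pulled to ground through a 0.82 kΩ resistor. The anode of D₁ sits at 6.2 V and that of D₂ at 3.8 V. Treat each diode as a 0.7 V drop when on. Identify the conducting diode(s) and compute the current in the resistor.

Assume both conduct. Then node N would need to be at both 6.2−0.7 = 5.5 V and 3.8−0.7 = 3.1 V, which is impossible.
Assume only D₁ conducts: V_N = 6.2 − 0.7 = 5.5 V, so I_R = 5.5/0.82 = 6.71 mA.
Check D₂: its anode-to-cathode voltage is 3.8 − 5.5 = -1.7 V < 0.7 V, so it is off. The assumption is consistent.

Only D₁ conducts; I_R ≈ 6.7 mA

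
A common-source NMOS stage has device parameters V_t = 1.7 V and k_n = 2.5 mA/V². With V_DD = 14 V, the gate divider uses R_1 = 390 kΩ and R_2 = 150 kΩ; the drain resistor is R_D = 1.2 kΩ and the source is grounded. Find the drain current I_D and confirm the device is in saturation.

V_G = V_DD·R_2/(R_1+R_2) = 14×150/540 = 3.89 V. With the source grounded, V_GS = V_G = 3.89 V.
Assume saturation: I_D = (k_n/2)(V_GS − V_t)² = (2.5/2)×(3.89 − 1.7)² = 1.25×2.19² = 5.99 mA.
V_DS = V_DD − I_D·R_D = 14 − 5.99×1.2 = 6.81 V.
Saturation requires V_DS ≥ V_GS − V_t = 2.19 V; 6.81 ≥ 2.19 ✓.

I_D ≈ 6 mA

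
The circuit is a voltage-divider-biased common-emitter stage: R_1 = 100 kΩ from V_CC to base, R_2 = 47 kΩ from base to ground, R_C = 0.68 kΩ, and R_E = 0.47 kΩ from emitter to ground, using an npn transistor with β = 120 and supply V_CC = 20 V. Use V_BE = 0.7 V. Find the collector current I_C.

Thevenize the base divider: V_Th = V_CC·R_2/(R_1+R_2) = 20×47/147 = 6.39 V, R_Th = R_1‖R_2 = 32 kΩ.
Base-emitter loop: V_Th = I_B·R_Th + V_BE + (β+1)I_B·R_E, so I_B = (6.39 − 0.7) / (32 + 121×0.47) = 0.0641 mA.
I_C = β·I_B = 120×0.0641 = 7.69 mA, and I_E = (β+1)I_B = 7.76 mA.
V_CE = V_CC − I_C·R_C − I_E·R_E = 20 − 7.69×0.68 − 7.76×0.47 = 11.1 V.
V_CE = 11.1 V > 0.2 V confirms active-region operation.

I_C ≈ 7.7 mA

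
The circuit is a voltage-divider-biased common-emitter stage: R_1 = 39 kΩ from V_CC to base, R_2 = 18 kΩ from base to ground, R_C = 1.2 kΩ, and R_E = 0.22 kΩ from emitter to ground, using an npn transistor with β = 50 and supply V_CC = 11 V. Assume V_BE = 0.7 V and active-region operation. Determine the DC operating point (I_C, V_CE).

I_C ≈ 5.9 mA, V_CE ≈ 2.6 V

Thevenize the base divider: V_Th = V_CC·R_2/(R_1+R_2) = 11×18/57 = 3.47 V, R_Th = R_1‖R_2 = 12.3 kΩ.
Base-emitter loop: V_Th = I_B·R_Th + V_BE + (β+1)I_B·R_E, so I_B = (3.47 − 0.7) / (12.3 + 51×0.22) = 0.118 mA.
I_C = β·I_B = 50×0.118 = 5.89 mA, and I_E = (β+1)I_B = 6.01 mA.
V_CE = V_CC − I_C·R_C − I_E·R_E = 11 − 5.89×1.2 − 6.01×0.22 = 2.61 V.
V_CE = 2.61 V > 0.2 V confirms active-region operation.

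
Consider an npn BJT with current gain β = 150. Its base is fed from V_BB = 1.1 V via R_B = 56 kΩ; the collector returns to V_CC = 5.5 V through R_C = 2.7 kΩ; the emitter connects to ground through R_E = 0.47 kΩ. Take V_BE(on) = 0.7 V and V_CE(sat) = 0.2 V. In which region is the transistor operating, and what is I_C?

active; I_C ≈ 0.47 mA

Assume active. Base-emitter loop: I_B = (V_BB − V_BE)/(R_B + (β+1)R_E) = (1.1 − 0.7)/(56 + 151×0.47) = 0.00315 mA.
I_C = β·I_B = 150×0.00315 = 0.473 mA.
V_CE = V_CC − I_C·R_C − I_E·R_E = 5.5 − 0.473×2.7 − 0.476×0.47 = 4 V > V_CE(sat), so the active-region assumption holds.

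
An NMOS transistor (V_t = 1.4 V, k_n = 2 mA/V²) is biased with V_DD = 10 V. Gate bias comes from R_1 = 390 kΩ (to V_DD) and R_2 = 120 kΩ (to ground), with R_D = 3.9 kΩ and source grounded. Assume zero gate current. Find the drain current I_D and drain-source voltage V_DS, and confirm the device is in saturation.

V_G = V_DD·R_2/(R_1+R_2) = 10×120/510 = 2.35 V. With the source grounded, V_GS = V_G = 2.35 V.
Assume saturation: I_D = (k_n/2)(V_GS − V_t)² = (2/2)×(2.35 − 1.4)² = 1×0.953² = 0.908 mA.
V_DS = V_DD − I_D·R_D = 10 − 0.908×3.9 = 6.46 V.
Saturation requires V_DS ≥ V_GS − V_t = 0.953 V; 6.46 ≥ 0.953 ✓.

I_D ≈ 0.91 mA, V_DS ≈ 6.5 V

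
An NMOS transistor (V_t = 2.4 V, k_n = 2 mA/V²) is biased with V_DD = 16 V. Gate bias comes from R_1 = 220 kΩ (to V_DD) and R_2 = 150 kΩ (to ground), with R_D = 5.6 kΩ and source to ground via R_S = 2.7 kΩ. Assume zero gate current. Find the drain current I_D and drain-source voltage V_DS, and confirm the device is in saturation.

I_D ≈ 1.1 mA, V_DS ≈ 6.7 V

V_G = V_DD·R_2/(R_1+R_2) = 16×150/370 = 6.49 V.
Assume saturation: I_D = (k_n/2)(V_GS − V_t)² with V_GS = V_G − I_D·R_S = 6.49 − 2.7·I_D.
Substituting gives 7.29·I_D² − 23.1·I_D + 16.7 = 0, with roots I_D = 1.12 or 2.04 mA.
The root I_D = 2.04 mA gives V_GS = 0.971 V ≤ V_t, so take I_D = 1.12 mA.
Then V_GS = 3.46 V and V_DS = V_DD − I_D(R_D+R_S) = 16 − 1.12×8.3 = 6.69 V.
Saturation requires V_DS ≥ V_GS − V_t = 1.06 V; 6.69 ≥ 1.06 ✓.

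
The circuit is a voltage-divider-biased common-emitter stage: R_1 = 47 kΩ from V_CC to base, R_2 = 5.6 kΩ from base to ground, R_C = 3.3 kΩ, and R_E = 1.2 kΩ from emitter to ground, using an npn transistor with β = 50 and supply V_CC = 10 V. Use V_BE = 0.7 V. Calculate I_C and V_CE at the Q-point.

Thevenize the base divider: V_Th = V_CC·R_2/(R_1+R_2) = 10×5.6/52.6 = 1.06 V, R_Th = R_1‖R_2 = 5 kΩ.
Base-emitter loop: V_Th = I_B·R_Th + V_BE + (β+1)I_B·R_E, so I_B = (1.06 − 0.7) / (5 + 51×1.2) = 0.00551 mA.
I_C = β·I_B = 50×0.00551 = 0.275 mA, and I_E = (β+1)I_B = 0.281 mA.
V_CE = V_CC − I_C·R_C − I_E·R_E = 10 − 0.275×3.3 − 0.281×1.2 = 8.75 V.
V_CE = 8.75 V > 0.2 V confirms active-region operation.

I_C ≈ 0.28 mA, V_CE ≈ 8.8 V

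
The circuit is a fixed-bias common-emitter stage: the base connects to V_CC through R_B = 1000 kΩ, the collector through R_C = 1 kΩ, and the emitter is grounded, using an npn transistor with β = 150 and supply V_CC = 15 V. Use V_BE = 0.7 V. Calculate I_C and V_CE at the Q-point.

Base loop: V_CC = I_B·R_B + V_BE, so I_B = (15 − 0.7)/1000 kΩ = 0.0143 mA.
In the active region I_C = β·I_B = 150 × 0.0143 = 2.15 mA.
Collector loop: V_CE = V_CC − I_C·R_C = 15 − 2.15×1 = 12.9 V.
Since V_CE = 12.9 V > V_CE(sat) ≈ 0.2 V, the transistor is in the active region as assumed.

I_C ≈ 2.1 mA, V_CE ≈ 13 V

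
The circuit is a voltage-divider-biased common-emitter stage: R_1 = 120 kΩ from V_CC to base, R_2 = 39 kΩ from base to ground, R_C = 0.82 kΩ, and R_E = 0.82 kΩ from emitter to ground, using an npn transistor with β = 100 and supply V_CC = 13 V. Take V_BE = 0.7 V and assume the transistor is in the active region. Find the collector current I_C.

I_C ≈ 2.2 mA

Thevenize the base divider: V_Th = V_CC·R_2/(R_1+R_2) = 13×39/159 = 3.19 V, R_Th = R_1‖R_2 = 29.4 kΩ.
Base-emitter loop: V_Th = I_B·R_Th + V_BE + (β+1)I_B·R_E, so I_B = (3.19 − 0.7) / (29.4 + 101×0.82) = 0.0222 mA.
I_C = β·I_B = 100×0.0222 = 2.22 mA, and I_E = (β+1)I_B = 2.24 mA.
V_CE = V_CC − I_C·R_C − I_E·R_E = 13 − 2.22×0.82 − 2.24×0.82 = 9.35 V.
V_CE = 9.35 V > 0.2 V confirms active-region operation.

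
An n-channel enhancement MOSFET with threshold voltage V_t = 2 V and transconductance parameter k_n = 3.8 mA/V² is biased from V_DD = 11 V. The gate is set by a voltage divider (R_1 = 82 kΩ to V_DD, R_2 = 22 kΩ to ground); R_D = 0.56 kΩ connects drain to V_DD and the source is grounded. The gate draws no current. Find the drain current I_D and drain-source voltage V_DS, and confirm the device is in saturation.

V_G = V_DD·R_2/(R_1+R_2) = 11×22/104 = 2.33 V. With the source grounded, V_GS = V_G = 2.33 V.
Assume saturation: I_D = (k_n/2)(V_GS − V_t)² = (3.8/2)×(2.33 − 2)² = 1.9×0.327² = 0.203 mA.
V_DS = V_DD − I_D·R_D = 11 − 0.203×0.56 = 10.9 V.
Saturation requires V_DS ≥ V_GS − V_t = 0.327 V; 10.9 ≥ 0.327 ✓.

I_D ≈ 0.2 mA, V_DS ≈ 11 V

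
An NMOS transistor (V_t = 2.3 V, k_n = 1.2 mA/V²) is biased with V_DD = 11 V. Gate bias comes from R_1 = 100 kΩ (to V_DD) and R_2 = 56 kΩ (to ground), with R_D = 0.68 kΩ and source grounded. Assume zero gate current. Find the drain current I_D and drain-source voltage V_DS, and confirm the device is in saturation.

I_D ≈ 1.6 mA, V_DS ≈ 9.9 V

V_G = V_DD·R_2/(R_1+R_2) = 11×56/156 = 3.95 V. With the source grounded, V_GS = V_G = 3.95 V.
Assume saturation: I_D = (k_n/2)(V_GS − V_t)² = (1.2/2)×(3.95 − 2.3)² = 0.6×1.65² = 1.63 mA.
V_DS = V_DD − I_D·R_D = 11 − 1.63×0.68 = 9.89 V.
Saturation requires V_DS ≥ V_GS − V_t = 1.65 V; 9.89 ≥ 1.65 ✓.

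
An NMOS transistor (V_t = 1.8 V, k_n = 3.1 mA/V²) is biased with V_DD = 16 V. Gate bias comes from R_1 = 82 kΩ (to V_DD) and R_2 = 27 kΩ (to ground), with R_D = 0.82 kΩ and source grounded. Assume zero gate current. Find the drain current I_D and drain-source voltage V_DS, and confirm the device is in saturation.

V_G = V_DD·R_2/(R_1+R_2) = 16×27/109 = 3.96 V. With the source grounded, V_GS = V_G = 3.96 V.
Assume saturation: I_D = (k_n/2)(V_GS − V_t)² = (3.1/2)×(3.96 − 1.8)² = 1.55×2.16² = 7.25 mA.
V_DS = V_DD − I_D·R_D = 16 − 7.25×0.82 = 10.1 V.
Saturation requires V_DS ≥ V_GS − V_t = 2.16 V; 10.1 ≥ 2.16 ✓.

I_D ≈ 7.3 mA, V_DS ≈ 10 V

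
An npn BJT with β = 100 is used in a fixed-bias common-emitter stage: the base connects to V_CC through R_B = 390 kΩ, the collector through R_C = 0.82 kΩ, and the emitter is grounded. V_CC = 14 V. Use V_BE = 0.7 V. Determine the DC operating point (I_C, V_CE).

I_C ≈ 3.4 mA, V_CE ≈ 11 V

Base loop: V_CC = I_B·R_B + V_BE, so I_B = (14 − 0.7)/390 kΩ = 0.0341 mA.
In the active region I_C = β·I_B = 100 × 0.0341 = 3.41 mA.
Collector loop: V_CE = V_CC − I_C·R_C = 14 − 3.41×0.82 = 11.2 V.
Since V_CE = 11.2 V > V_CE(sat) ≈ 0.2 V, the transistor is in the active region as assumed.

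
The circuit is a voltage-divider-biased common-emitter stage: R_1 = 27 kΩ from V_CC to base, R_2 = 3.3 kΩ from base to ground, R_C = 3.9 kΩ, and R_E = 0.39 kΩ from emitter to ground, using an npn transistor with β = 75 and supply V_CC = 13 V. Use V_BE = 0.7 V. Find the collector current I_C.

Thevenize the base divider: V_Th = V_CC·R_2/(R_1+R_2) = 13×3.3/30.3 = 1.42 V, R_Th = R_1‖R_2 = 2.94 kΩ.
Base-emitter loop: V_Th = I_B·R_Th + V_BE + (β+1)I_B·R_E, so I_B = (1.42 − 0.7) / (2.94 + 76×0.39) = 0.022 mA.
I_C = β·I_B = 75×0.022 = 1.65 mA, and I_E = (β+1)I_B = 1.67 mA.
V_CE = V_CC − I_C·R_C − I_E·R_E = 13 − 1.65×3.9 − 1.67×0.39 = 5.92 V.
V_CE = 5.92 V > 0.2 V confirms active-region operation.

I_C ≈ 1.6 mA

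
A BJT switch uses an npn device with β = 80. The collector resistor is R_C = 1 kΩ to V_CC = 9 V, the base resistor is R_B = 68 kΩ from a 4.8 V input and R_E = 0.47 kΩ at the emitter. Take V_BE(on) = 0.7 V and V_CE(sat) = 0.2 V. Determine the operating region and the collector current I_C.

active; I_C ≈ 3.1 mA

Assume active. Base-emitter loop: I_B = (V_BB − V_BE)/(R_B + (β+1)R_E) = (4.8 − 0.7)/(68 + 81×0.47) = 0.0387 mA.
I_C = β·I_B = 80×0.0387 = 3.09 mA.
V_CE = V_CC − I_C·R_C − I_E·R_E = 9 − 3.09×1 − 3.13×0.47 = 4.44 V > V_CE(sat), so the active-region assumption holds.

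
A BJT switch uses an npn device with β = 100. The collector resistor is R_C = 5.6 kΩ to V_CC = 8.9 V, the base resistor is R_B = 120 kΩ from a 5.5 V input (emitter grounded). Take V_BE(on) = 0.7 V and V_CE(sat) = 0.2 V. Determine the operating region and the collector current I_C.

saturation; I_C ≈ 1.6 mA

Assume active: I_B = (5.5 − 0.7)/120 = 0.04 mA, giving I_C = β·I_B = 4 mA.
But then V_CE = 8.9 − 4×5.6 = -13.5 V < V_CE(sat) = 0.2 V — impossible in the active region.
So the transistor is saturated. With V_CE = 0.2 V, I_C = (V_CC − 0.2)/R_C = 8.7/5.6 = 1.55 mA.
Check: β·I_B = 4 mA > I_C = 1.55 mA, confirming saturation.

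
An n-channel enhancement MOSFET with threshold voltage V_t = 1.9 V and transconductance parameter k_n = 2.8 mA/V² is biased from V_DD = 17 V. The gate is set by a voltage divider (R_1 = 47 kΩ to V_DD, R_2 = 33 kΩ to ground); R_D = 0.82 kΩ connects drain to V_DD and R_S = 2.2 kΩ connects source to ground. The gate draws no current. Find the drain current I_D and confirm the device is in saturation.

I_D ≈ 1.8 mA

V_G = V_DD·R_2/(R_1+R_2) = 17×33/80 = 7.01 V.
Assume saturation: I_D = (k_n/2)(V_GS − V_t)² with V_GS = V_G − I_D·R_S = 7.01 − 2.2·I_D.
Substituting gives 6.78·I_D² − 32.5·I_D + 36.6 = 0, with roots I_D = 1.81 or 2.99 mA.
The root I_D = 2.99 mA gives V_GS = 0.439 V ≤ V_t, so take I_D = 1.81 mA.
Then V_GS = 3.04 V and V_DS = V_DD − I_D(R_D+R_S) = 17 − 1.81×3.02 = 11.5 V.
Saturation requires V_DS ≥ V_GS − V_t = 1.14 V; 11.5 ≥ 1.14 ✓.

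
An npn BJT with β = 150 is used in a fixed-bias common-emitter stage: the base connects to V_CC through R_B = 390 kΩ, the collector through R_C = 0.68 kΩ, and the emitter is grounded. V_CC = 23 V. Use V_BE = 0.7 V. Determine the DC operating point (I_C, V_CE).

I_C ≈ 8.6 mA, V_CE ≈ 17 V

Base loop: V_CC = I_B·R_B + V_BE, so I_B = (23 − 0.7)/390 kΩ = 0.0572 mA.
In the active region I_C = β·I_B = 150 × 0.0572 = 8.58 mA.
Collector loop: V_CE = V_CC − I_C·R_C = 23 − 8.58×0.68 = 17.2 V.
Since V_CE = 17.2 V > V_CE(sat) ≈ 0.2 V, the transistor is in the active region as assumed.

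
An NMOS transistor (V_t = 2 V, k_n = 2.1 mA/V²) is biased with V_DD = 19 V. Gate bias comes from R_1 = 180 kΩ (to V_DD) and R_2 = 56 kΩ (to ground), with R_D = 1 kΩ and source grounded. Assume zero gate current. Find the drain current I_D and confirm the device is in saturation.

V_G = V_DD·R_2/(R_1+R_2) = 19×56/236 = 4.51 V. With the source grounded, V_GS = V_G = 4.51 V.
Assume saturation: I_D = (k_n/2)(V_GS − V_t)² = (2.1/2)×(4.51 − 2)² = 1.05×2.51² = 6.61 mA.
V_DS = V_DD − I_D·R_D = 19 − 6.61×1 = 12.4 V.
Saturation requires V_DS ≥ V_GS − V_t = 2.51 V; 12.4 ≥ 2.51 ✓.

I_D ≈ 6.6 mA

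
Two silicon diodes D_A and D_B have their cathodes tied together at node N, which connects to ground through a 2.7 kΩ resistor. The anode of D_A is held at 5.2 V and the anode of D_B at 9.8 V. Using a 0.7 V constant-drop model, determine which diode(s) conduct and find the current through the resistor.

Assume both conduct. Then node N would need to be at both 5.2−0.7 = 4.5 V and 9.8−0.7 = 9.1 V, which is impossible.
Assume only D_B conducts: V_N = 9.8 − 0.7 = 9.1 V, so I_R = 9.1/2.7 = 3.37 mA.
Check D_A: its anode-to-cathode voltage is 5.2 − 9.1 = -3.9 V < 0.7 V, so it is off. The assumption is consistent.

Only D_B conducts; I_R ≈ 3.4 mA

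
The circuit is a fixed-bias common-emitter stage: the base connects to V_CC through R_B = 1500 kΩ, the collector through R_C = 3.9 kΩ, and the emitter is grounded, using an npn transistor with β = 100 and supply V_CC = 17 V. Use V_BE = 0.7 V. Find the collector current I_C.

I_C ≈ 1.1 mA

Base loop: V_CC = I_B·R_B + V_BE, so I_B = (17 − 0.7)/1500 kΩ = 0.0109 mA.
In the active region I_C = β·I_B = 100 × 0.0109 = 1.09 mA.
Collector loop: V_CE = V_CC − I_C·R_C = 17 − 1.09×3.9 = 12.8 V.
Since V_CE = 12.8 V > V_CE(sat) ≈ 0.2 V, the transistor is in the active region as assumed.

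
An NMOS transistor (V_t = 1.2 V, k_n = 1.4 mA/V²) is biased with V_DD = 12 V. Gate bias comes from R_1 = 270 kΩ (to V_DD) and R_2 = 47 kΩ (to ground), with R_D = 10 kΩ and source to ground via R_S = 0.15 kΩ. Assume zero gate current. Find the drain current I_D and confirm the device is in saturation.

V_G = V_DD·R_2/(R_1+R_2) = 12×47/317 = 1.78 V.
Assume saturation: I_D = (k_n/2)(V_GS − V_t)² with V_GS = V_G − I_D·R_S = 1.78 − 0.15·I_D.
Substituting gives 0.0158·I_D² − 1.12·I_D + 0.235 = 0, with roots I_D = 0.21 or 71 mA.
The root I_D = 71 mA gives V_GS = -8.87 V ≤ V_t, so take I_D = 0.21 mA.
Then V_GS = 1.75 V and V_DS = V_DD − I_D(R_D+R_S) = 12 − 0.21×10.2 = 9.87 V.
Saturation requires V_DS ≥ V_GS − V_t = 0.548 V; 9.87 ≥ 0.548 ✓.

I_D ≈ 0.21 mA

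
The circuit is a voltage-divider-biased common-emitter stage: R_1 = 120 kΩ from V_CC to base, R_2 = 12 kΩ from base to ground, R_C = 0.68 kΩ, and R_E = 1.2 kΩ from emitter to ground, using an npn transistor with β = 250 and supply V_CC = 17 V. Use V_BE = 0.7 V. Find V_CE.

V_CE ≈ 16 V

Thevenize the base divider: V_Th = V_CC·R_2/(R_1+R_2) = 17×12/132 = 1.55 V, R_Th = R_1‖R_2 = 10.9 kΩ.
Base-emitter loop: V_Th = I_B·R_Th + V_BE + (β+1)I_B·R_E, so I_B = (1.55 − 0.7) / (10.9 + 251×1.2) = 0.00271 mA.
I_C = β·I_B = 250×0.00271 = 0.677 mA, and I_E = (β+1)I_B = 0.68 mA.
V_CE = V_CC − I_C·R_C − I_E·R_E = 17 − 0.677×0.68 − 0.68×1.2 = 15.7 V.
V_CE = 15.7 V > 0.2 V confirms active-region operation.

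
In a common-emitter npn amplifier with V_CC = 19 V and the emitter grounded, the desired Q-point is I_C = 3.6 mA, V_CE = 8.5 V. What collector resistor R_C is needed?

Collector loop: V_CC = I_C·R_C + V_CE.
R_C = (V_CC − V_CE)/I_C = (19 − 8.5)/3.6 = 2.92 kΩ.

R_C ≈ 2.9 kΩ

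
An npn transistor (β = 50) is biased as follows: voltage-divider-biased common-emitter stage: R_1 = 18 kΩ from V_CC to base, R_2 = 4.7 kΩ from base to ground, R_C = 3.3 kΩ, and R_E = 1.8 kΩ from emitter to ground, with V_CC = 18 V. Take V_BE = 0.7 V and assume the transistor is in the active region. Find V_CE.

V_CE ≈ 9.9 V

Thevenize the base divider: V_Th = V_CC·R_2/(R_1+R_2) = 18×4.7/22.7 = 3.73 V, R_Th = R_1‖R_2 = 3.73 kΩ.
Base-emitter loop: V_Th = I_B·R_Th + V_BE + (β+1)I_B·R_E, so I_B = (3.73 − 0.7) / (3.73 + 51×1.8) = 0.0317 mA.
I_C = β·I_B = 50×0.0317 = 1.58 mA, and I_E = (β+1)I_B = 1.62 mA.
V_CE = V_CC − I_C·R_C − I_E·R_E = 18 − 1.58×3.3 − 1.62×1.8 = 9.86 V.
V_CE = 9.86 V > 0.2 V confirms active-region operation.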